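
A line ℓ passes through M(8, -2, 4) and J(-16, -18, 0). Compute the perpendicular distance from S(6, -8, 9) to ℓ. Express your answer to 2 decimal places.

6.85

A direction vector for ℓ is J − M = (-24, -16, -4).
Taking (8, -2, 4) on ℓ with direction v = (-24, -16, -4): w = S − (8, -2, 4) = (-2, -6, 5), and w × v = (104, -128, -112).
Distance = |w × v| / |v| = √39744 / √848 ≈ 6.85.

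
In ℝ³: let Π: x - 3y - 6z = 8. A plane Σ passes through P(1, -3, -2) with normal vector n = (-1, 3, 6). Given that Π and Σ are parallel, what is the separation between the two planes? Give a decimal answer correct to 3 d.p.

Σ: n·r = n·P gives -x + 3y + 6z = -22.
Rescale Σ by 1/(-1): x - 3y - 6z = 22. Then distance = |8 − 22| / √46 ≈ 2.064.

2.064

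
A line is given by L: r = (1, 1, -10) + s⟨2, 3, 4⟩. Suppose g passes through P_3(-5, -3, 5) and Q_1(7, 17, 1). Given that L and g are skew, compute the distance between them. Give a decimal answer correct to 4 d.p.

A direction vector for g is Q_1 − P_3 = (12, 20, -4).
Common perpendicular direction n = (2, 3, 4) × (12, 20, -4) = (-92, 56, 4).
With w = (-5, -3, 5) − (1, 1, -10) = (-6, -4, 15), w · n = 388.
Distance = |w · n| / |n| = |388| / √11616 ≈ 3.6000.

3.6000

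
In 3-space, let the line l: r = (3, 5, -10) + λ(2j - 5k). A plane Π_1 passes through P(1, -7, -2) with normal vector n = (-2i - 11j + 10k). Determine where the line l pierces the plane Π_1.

Π_1: n·r = n·P gives -2x - 11y + 10z = 55.
Substitute r = (3, 5, -10) + t(0, 2, -5) into the plane: -161 + (-72)t = 55, so t = -3.
Intersection: (3, 5, -10) + (-3)·(0, 2, -5) = (3, -1, 5).

(3, -1, 5)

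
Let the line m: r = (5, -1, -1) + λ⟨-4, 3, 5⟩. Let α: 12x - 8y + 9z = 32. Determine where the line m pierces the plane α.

(1, 2, 4)

Substitute r = (5, -1, -1) + t(-4, 3, 5) into the plane: 59 + (-27)t = 32, so t = 1.
Intersection: (5, -1, -1) + 1·(-4, 3, 5) = (1, 2, 4).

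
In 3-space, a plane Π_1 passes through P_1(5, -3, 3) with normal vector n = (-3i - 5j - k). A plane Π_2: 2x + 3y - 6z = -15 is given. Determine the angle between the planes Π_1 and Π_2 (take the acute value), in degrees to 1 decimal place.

68.8

Π_1: n·r = n·P_1 gives -3x - 5y - z = -3.
cos θ = |n₁·n₂| / (|n₁||n₂|) = |-15| / (√35 · √49).
θ = arccos(0.36221) ≈ 68.8°.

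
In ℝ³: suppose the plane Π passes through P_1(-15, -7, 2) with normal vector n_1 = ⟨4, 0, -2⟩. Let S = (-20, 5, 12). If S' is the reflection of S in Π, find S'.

(-4, 5, 4)

Π: n_1·r = n_1·P_1 gives 4x - 2z = -64.
λ = (n·S − d)/|n|² = (-104 − (-64))/20 = -2.
Reflection = S − 2λn = (-20, 5, 12) − (-4)·(4, 0, -2) = (-4, 5, 4).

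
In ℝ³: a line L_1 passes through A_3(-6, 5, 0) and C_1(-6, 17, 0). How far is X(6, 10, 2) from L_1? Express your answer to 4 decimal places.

A direction vector for L_1 is C_1 − A_3 = (0, 12, 0).
Taking (-6, 5, 0) on L_1 with direction v = (0, 12, 0): w = X − (-6, 5, 0) = (12, 5, 2), and w × v = (-24, 0, 144).
Distance = |w × v| / |v| = √21312 / √144 ≈ 12.1655.

12.1655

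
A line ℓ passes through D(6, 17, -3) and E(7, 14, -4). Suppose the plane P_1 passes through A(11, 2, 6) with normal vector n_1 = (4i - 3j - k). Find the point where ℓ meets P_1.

(10, 5, -7)

A direction vector for ℓ is E − D = (1, -3, -1).
P_1: n_1·r = n_1·A gives 4x - 3y - z = 32.
Substitute r = (6, 17, -3) + t(1, -3, -1) into the plane: -24 + 14t = 32, so t = 4.
Intersection: (6, 17, -3) + 4·(1, -3, -1) = (10, 5, -7).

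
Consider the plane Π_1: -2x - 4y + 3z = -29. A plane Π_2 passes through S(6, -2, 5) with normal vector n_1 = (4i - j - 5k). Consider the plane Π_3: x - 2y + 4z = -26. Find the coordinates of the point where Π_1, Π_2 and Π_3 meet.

(-2, 6, -3)

Π_2: n_1·r = n_1·S gives 4x - y - 5z = 1.
Solving the 3×3 linear system -2x - 4y + 3z = -29, 4x - y - 5z = 1, x - 2y + 4z = -26 (e.g. by elimination or Cramer's rule, determinant = 91) gives (-2, 6, -3).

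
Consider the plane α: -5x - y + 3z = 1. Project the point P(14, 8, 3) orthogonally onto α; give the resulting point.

Foot = P − λn with λ = (n·P − d)/|n|² = (-69 − 1)/35 = -2.
Foot = (14, 8, 3) − (-2)·(-5, -1, 3) = (4, 6, 9).

(4, 6, 9)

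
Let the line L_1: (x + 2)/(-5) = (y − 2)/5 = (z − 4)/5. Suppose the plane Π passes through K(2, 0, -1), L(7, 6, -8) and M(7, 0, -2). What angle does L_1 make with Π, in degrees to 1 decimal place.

46.7

L_1 has direction (-5, 5, 5) through (-2, 2, 4).
KL = (5, 6, -7), KM = (5, 0, -1); a normal to Π is KL × KM = (-6, -30, -30).
Using K: Π has equation -6x - 30y - 30z = 18.
sin θ = |n·v| / (|n||v|) = |-270| / (√1836 · √75) = 0.72761.
θ ≈ 46.7°.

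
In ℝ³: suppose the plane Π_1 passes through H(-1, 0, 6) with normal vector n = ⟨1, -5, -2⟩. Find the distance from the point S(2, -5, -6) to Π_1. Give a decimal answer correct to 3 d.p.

9.494

Π_1: n·r = n·H gives x - 5y - 2z = -13.
n·S − d = (1)·(2) + (-5)·(-5) + (-2)·(-6) − (-13) = 52; |n| = √30.
Distance = |52| / √30 = 52/√30 ≈ 9.494.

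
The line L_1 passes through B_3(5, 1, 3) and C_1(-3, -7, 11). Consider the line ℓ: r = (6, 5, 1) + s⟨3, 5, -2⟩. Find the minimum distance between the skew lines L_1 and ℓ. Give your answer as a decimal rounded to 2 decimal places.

A direction vector for L_1 is C_1 − B_3 = (-8, -8, 8).
Common perpendicular direction n = (-8, -8, 8) × (3, 5, -2) = (-24, 8, -16).
With w = (6, 5, 1) − (5, 1, 3) = (1, 4, -2), w · n = 40.
Distance = |w · n| / |n| = |40| / √896 ≈ 1.34.

1.34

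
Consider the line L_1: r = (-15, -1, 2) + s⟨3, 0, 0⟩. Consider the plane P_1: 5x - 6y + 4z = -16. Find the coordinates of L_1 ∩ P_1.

(-6, -1, 2)

Substitute r = (-15, -1, 2) + t(3, 0, 0) into the plane: -61 + 15t = -16, so t = 3.
Intersection: (-15, -1, 2) + 3·(3, 0, 0) = (-6, -1, 2).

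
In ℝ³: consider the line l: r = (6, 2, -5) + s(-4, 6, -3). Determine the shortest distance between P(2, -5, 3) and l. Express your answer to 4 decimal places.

Taking (6, 2, -5) on l with direction v = (-4, 6, -3): w = P − (6, 2, -5) = (-4, -7, 8), and w × v = (-27, -44, -52).
Distance = |w × v| / |v| = √5369 / √61 ≈ 9.3817.

9.3817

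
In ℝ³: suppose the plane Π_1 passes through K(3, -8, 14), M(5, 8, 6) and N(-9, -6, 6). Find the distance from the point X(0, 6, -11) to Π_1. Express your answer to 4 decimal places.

KM = (2, 16, -8), KN = (-12, 2, -8); a normal to Π_1 is KM × KN = (-112, 112, 196).
Using K: Π_1 has equation -112x + 112y + 196z = 1512.
n·X − d = (-112)·(0) + (112)·(6) + (196)·(-11) − 1512 = -2996; |n| = √63504.
Distance = |-2996| / √63504 = 2996/√63504 ≈ 11.8889.

11.8889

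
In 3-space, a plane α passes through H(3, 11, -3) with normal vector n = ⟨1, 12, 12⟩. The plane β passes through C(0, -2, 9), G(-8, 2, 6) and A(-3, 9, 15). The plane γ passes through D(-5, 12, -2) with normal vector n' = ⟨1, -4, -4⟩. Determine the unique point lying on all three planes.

(-9, 3, 6)

α: n·r = n·H gives x + 12y + 12z = 99.
CG = (-8, 4, -3), CA = (-3, 11, 6); a normal to β is CG × CA = (57, 57, -76).
Using C: β has equation 57x + 57y - 76z = -798.
γ: n'·r = n'·D gives x - 4y - 4z = -45.
Solving the 3×3 linear system x + 12y + 12z = 99, 57x + 57y - 76z = -798, x - 4y - 4z = -45 (e.g. by elimination or Cramer's rule, determinant = -2128) gives (-9, 3, 6).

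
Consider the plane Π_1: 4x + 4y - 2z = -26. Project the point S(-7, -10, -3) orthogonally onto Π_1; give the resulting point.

Foot = S − λn with λ = (n·S − d)/|n|² = (-62 − (-26))/36 = -1.
Foot = (-7, -10, -3) − (-1)·(4, 4, -2) = (-3, -6, -5).

(-3, -6, -5)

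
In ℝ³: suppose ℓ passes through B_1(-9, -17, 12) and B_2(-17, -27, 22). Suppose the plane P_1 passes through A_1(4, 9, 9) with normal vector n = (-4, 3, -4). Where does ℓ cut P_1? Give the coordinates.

A direction vector for ℓ is B_2 − B_1 = (-8, -10, 10).
P_1: n·r = n·A_1 gives -4x + 3y - 4z = -25.
Substitute r = (-9, -17, 12) + t(-8, -10, 10) into the plane: -63 + (-38)t = -25, so t = -1.
Intersection: (-9, -17, 12) + (-1)·(-8, -10, 10) = (-1, -7, 2).

(-1, -7, 2)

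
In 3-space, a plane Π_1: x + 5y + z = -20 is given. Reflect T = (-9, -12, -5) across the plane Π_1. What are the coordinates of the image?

λ = (n·T − d)/|n|² = (-74 − (-20))/27 = -2.
Reflection = T − 2λn = (-9, -12, -5) − (-4)·(1, 5, 1) = (-5, 8, -1).

(-5, 8, -1)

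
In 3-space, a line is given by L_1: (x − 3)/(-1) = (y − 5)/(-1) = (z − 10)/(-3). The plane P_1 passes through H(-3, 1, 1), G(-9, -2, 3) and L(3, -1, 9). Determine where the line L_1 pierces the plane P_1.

(0, 2, 1)

L_1 has direction (-1, -1, -3) through (3, 5, 10).
HG = (-6, -3, 2), HL = (6, -2, 8); a normal to P_1 is HG × HL = (-20, 60, 30).
Using H: P_1 has equation -20x + 60y + 30z = 150.
Substitute r = (3, 5, 10) + t(-1, -1, -3) into the plane: 540 + (-130)t = 150, so t = 3.
Intersection: (3, 5, 10) + 3·(-1, -1, -3) = (0, 2, 1).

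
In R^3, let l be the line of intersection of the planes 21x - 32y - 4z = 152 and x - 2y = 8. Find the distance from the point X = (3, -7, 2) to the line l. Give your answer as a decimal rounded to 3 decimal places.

5.914

Direction of l: (21, -32, -4) × (1, -2, 0) = (-8, -4, -10).
A point on l: solving the two plane equations with x = 0 gives (0, -4, -6).
Taking (0, -4, -6) on l with direction v = (-8, -4, -10): w = X − (0, -4, -6) = (3, -3, 8), and w × v = (62, -34, -36).
Distance = |w × v| / |v| = √6296 / √180 ≈ 5.914.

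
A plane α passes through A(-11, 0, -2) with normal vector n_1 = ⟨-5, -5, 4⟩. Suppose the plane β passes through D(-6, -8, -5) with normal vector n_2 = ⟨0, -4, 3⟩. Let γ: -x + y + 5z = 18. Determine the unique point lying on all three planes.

α: n_1·r = n_1·A gives -5x - 5y + 4z = 47.
β: n_2·r = n_2·D gives -4y + 3z = 17.
Solving the 3×3 linear system -5x - 5y + 4z = 47, -4y + 3z = 17, -x + y + 5z = 18 (e.g. by elimination or Cramer's rule, determinant = 114) gives (-5, -2, 3).

(-5, -2, 3)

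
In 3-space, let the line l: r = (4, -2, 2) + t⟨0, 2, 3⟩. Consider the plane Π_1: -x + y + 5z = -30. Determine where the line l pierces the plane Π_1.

(4, -6, -4)

Substitute r = (4, -2, 2) + t(0, 2, 3) into the plane: 4 + 17t = -30, so t = -2.
Intersection: (4, -2, 2) + (-2)·(0, 2, 3) = (4, -6, -4).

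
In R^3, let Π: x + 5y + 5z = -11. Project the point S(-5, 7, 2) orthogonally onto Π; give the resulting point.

(-6, 2, -3)

Foot = S − λn with λ = (n·S − d)/|n|² = (40 − (-11))/51 = 1.
Foot = (-5, 7, 2) − 1·(1, 5, 5) = (-6, 2, -3).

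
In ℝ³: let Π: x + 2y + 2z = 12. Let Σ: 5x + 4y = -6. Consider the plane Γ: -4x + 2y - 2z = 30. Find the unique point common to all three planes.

(-6, 6, 3)

Solving the 3×3 linear system x + 2y + 2z = 12, 5x + 4y = -6, -4x + 2y - 2z = 30 (e.g. by elimination or Cramer's rule, determinant = 64) gives (-6, 6, 3).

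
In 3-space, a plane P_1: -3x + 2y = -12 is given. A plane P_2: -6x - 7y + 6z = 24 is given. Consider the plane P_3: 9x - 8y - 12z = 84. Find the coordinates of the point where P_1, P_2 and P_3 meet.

Solving the 3×3 linear system -3x + 2y = -12, -6x - 7y + 6z = 24, 9x - 8y - 12z = 84 (e.g. by elimination or Cramer's rule, determinant = -432) gives (0, -6, -3).

(0, -6, -3)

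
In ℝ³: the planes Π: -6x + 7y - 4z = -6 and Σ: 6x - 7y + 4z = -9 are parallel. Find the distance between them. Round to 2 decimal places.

Rescale Σ by 1/(-1): -6x + 7y - 4z = 9. Then distance = |-6 − 9| / √101 ≈ 1.49.

1.49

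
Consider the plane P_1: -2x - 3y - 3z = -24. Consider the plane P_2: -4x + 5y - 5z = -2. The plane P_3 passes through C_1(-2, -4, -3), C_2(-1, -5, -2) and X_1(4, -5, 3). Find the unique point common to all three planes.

(3, 4, 2)

C_1C_2 = (1, -1, 1), C_1X_1 = (6, -1, 6); a normal to P_3 is C_1C_2 × C_1X_1 = (-5, 0, 5).
Using C_1: P_3 has equation -5x + 5z = -5.
Solving the 3×3 linear system -2x - 3y - 3z = -24, -4x + 5y - 5z = -2, -5x + 5z = -5 (e.g. by elimination or Cramer's rule, determinant = -260) gives (3, 4, 2).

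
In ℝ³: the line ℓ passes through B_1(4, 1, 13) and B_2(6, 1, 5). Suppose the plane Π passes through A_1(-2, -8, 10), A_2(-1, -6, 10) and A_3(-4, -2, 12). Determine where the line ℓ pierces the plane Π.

(5, 1, 9)

A direction vector for ℓ is B_2 − B_1 = (2, 0, -8).
A_1A_2 = (1, 2, 0), A_1A_3 = (-2, 6, 2); a normal to Π is A_1A_2 × A_1A_3 = (4, -2, 10).
Using A_1: Π has equation 4x - 2y + 10z = 108.
Substitute r = (4, 1, 13) + t(2, 0, -8) into the plane: 144 + (-72)t = 108, so t = 1/2.
Intersection: (4, 1, 13) + (1/2)·(2, 0, -8) = (5, 1, 9).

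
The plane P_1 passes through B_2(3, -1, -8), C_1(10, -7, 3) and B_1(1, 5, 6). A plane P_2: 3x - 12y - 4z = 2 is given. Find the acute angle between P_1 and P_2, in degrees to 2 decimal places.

B_2C_1 = (7, -6, 11), B_2B_1 = (-2, 6, 14); a normal to P_1 is B_2C_1 × B_2B_1 = (-150, -120, 30).
Using B_2: P_1 has equation -150x - 120y + 30z = -570.
cos θ = |n₁·n₂| / (|n₁||n₂|) = |870| / (√37800 · √169).
θ = arccos(0.34422) ≈ 69.87°.

69.87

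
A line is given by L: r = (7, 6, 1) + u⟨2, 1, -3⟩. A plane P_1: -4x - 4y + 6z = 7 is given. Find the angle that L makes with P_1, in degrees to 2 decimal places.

sin θ = |n·v| / (|n||v|) = |-30| / (√68 · √14) = 0.97231.
θ ≈ 76.48°.

76.48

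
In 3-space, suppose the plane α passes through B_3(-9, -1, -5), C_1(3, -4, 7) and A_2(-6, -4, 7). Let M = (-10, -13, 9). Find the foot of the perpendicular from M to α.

B_3C_1 = (12, -3, 12), B_3A_2 = (3, -3, 12); a normal to α is B_3C_1 × B_3A_2 = (0, -108, -27).
Using B_3: α has equation -108y - 27z = 243.
Foot = M − λn with λ = (n·M − d)/|n|² = (1161 − 243)/12393 = 2/27.
Foot = (-10, -13, 9) − (2/27)·(0, -108, -27) = (-10, -5, 11).

(-10, -5, 11)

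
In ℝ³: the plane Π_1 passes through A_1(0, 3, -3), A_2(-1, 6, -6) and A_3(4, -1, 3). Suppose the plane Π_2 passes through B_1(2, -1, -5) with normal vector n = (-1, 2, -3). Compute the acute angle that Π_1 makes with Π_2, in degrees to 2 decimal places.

82.10

A_1A_2 = (-1, 3, -3), A_1A_3 = (4, -4, 6); a normal to Π_1 is A_1A_2 × A_1A_3 = (6, -6, -8).
Using A_1: Π_1 has equation 6x - 6y - 8z = 6.
Π_2: n·r = n·B_1 gives -x + 2y - 3z = 11.
cos θ = |n₁·n₂| / (|n₁||n₂|) = |6| / (√136 · √14).
θ = arccos(0.13750) ≈ 82.10°.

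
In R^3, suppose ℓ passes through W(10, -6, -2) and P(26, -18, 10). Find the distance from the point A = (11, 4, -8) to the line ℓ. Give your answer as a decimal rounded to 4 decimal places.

A direction vector for ℓ is P − W = (16, -12, 12).
Taking (10, -6, -2) on ℓ with direction v = (16, -12, 12): w = A − (10, -6, -2) = (1, 10, -6), and w × v = (48, -108, -172).
Distance = |w × v| / |v| = √43552 / √544 ≈ 8.9476.

8.9476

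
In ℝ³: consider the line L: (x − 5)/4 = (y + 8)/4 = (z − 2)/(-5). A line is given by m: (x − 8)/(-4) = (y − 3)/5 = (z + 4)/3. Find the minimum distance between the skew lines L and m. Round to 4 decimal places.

L has direction (4, 4, -5) through (5, -8, 2).
m has direction (-4, 5, 3) through (8, 3, -4).
Common perpendicular direction n = (4, 4, -5) × (-4, 5, 3) = (37, 8, 36).
With w = (8, 3, -4) − (5, -8, 2) = (3, 11, -6), w · n = -17.
Distance = |w · n| / |n| = |-17| / √2729 ≈ 0.3254.

0.3254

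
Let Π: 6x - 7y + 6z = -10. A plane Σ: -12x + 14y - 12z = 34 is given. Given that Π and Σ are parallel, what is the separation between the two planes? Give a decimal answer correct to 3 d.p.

Rescale Σ by 1/(-2): 6x - 7y + 6z = -17. Then distance = |-10 − (-17)| / √121 ≈ 0.636.

0.636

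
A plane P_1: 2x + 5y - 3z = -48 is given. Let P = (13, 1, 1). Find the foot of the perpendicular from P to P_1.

Foot = P − λn with λ = (n·P − d)/|n|² = (28 − (-48))/38 = 2.
Foot = (13, 1, 1) − 2·(2, 5, -3) = (9, -9, 7).

(9, -9, 7)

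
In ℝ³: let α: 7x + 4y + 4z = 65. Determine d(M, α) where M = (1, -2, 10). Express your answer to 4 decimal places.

n·M − d = (7)·(1) + (4)·(-2) + (4)·(10) − 65 = -26; |n| = √81.
Distance = |-26| / √81 = 26/√81 ≈ 2.8889.

2.8889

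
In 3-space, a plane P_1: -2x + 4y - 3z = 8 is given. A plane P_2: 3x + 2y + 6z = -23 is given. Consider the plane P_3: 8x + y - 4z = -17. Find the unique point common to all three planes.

(-3, -1, -2)

Solving the 3×3 linear system -2x + 4y - 3z = 8, 3x + 2y + 6z = -23, 8x + y - 4z = -17 (e.g. by elimination or Cramer's rule, determinant = 307) gives (-3, -1, -2).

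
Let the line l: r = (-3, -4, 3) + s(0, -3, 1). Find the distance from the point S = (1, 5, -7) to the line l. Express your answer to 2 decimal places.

7.75

Taking (-3, -4, 3) on l with direction v = (0, -3, 1): w = S − (-3, -4, 3) = (4, 9, -10), and w × v = (-21, -4, -12).
Distance = |w × v| / |v| = √601 / √10 ≈ 7.75.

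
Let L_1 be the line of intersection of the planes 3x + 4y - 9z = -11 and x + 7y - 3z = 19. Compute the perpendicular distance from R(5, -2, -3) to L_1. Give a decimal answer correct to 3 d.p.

Direction of L_1: (3, 4, -9) × (1, 7, -3) = (51, 0, 17).
A point on L_1: solving the two plane equations with x = -6 gives (-6, 4, 1).
Taking (-6, 4, 1) on L_1 with direction v = (51, 0, 17): w = R − (-6, 4, 1) = (11, -6, -4), and w × v = (-102, -391, 306).
Distance = |w × v| / |v| = √256921 / √2890 ≈ 9.429.

9.429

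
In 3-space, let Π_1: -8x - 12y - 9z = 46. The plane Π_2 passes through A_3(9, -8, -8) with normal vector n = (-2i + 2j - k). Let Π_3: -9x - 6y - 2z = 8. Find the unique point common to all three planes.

(4, -8, 2)

Π_2: n·r = n·A_3 gives -2x + 2y - z = -26.
Solving the 3×3 linear system -8x - 12y - 9z = 46, -2x + 2y - z = -26, -9x - 6y - 2z = 8 (e.g. by elimination or Cramer's rule, determinant = -250) gives (4, -8, 2).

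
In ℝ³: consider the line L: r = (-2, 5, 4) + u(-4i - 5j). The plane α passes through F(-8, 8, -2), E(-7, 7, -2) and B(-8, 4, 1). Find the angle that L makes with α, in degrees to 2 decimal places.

46.32

FE = (1, -1, 0), FB = (0, -4, 3); a normal to α is FE × FB = (-3, -3, -4).
Using F: α has equation -3x - 3y - 4z = 8.
sin θ = |n·v| / (|n||v|) = |27| / (√34 · √41) = 0.72316.
θ ≈ 46.32°.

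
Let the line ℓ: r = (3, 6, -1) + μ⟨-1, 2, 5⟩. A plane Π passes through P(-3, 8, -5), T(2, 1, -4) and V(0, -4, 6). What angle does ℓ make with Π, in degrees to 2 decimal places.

27.69

PT = (5, -7, 1), PV = (3, -12, 11); a normal to Π is PT × PV = (-65, -52, -39).
Using P: Π has equation -65x - 52y - 39z = -26.
sin θ = |n·v| / (|n||v|) = |-234| / (√8450 · √30) = 0.46476.
θ ≈ 27.69°.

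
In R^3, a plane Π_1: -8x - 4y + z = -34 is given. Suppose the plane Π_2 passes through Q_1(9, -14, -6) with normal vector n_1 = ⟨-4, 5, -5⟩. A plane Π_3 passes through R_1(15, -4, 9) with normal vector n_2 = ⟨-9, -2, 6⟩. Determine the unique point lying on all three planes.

(9, -10, -2)

Π_2: n_1·r = n_1·Q_1 gives -4x + 5y - 5z = -76.
Π_3: n_2·r = n_2·R_1 gives -9x - 2y + 6z = -73.
Solving the 3×3 linear system -8x - 4y + z = -34, -4x + 5y - 5z = -76, -9x - 2y + 6z = -73 (e.g. by elimination or Cramer's rule, determinant = -383) gives (9, -10, -2).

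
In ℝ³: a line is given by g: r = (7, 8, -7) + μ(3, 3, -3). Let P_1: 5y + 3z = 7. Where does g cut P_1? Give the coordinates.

(1, 2, -1)

Substitute r = (7, 8, -7) + t(3, 3, -3) into the plane: 19 + 6t = 7, so t = -2.
Intersection: (7, 8, -7) + (-2)·(3, 3, -3) = (1, 2, -1).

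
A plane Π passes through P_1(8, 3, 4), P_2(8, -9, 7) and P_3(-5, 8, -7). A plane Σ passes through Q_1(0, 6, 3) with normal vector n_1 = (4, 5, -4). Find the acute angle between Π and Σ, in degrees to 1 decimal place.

53.3

P_1P_2 = (0, -12, 3), P_1P_3 = (-13, 5, -11); a normal to Π is P_1P_2 × P_1P_3 = (117, -39, -156).
Using P_1: Π has equation 117x - 39y - 156z = 195.
Σ: n_1·r = n_1·Q_1 gives 4x + 5y - 4z = 18.
cos θ = |n₁·n₂| / (|n₁||n₂|) = |897| / (√39546 · √57).
θ = arccos(0.59745) ≈ 53.3°.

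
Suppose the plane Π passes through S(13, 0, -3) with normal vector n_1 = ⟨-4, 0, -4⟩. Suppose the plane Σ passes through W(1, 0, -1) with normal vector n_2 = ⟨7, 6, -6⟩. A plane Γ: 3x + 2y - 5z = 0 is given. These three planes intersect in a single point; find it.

(7, -3, 3)

Π: n_1·r = n_1·S gives -4x - 4z = -40.
Σ: n_2·r = n_2·W gives 7x + 6y - 6z = 13.
Solving the 3×3 linear system -4x - 4z = -40, 7x + 6y - 6z = 13, 3x + 2y - 5z = 0 (e.g. by elimination or Cramer's rule, determinant = 88) gives (7, -3, 3).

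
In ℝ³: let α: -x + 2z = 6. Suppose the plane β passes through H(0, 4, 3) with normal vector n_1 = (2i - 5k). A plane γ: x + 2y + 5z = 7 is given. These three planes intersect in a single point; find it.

(0, -4, 3)

β: n_1·r = n_1·H gives 2x - 5z = -15.
Solving the 3×3 linear system -x + 2z = 6, 2x - 5z = -15, x + 2y + 5z = 7 (e.g. by elimination or Cramer's rule, determinant = -2) gives (0, -4, 3).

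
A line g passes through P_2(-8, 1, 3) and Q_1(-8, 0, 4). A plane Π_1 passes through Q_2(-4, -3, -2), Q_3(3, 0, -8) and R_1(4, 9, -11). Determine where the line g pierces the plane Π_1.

(-8, 5, -1)

A direction vector for g is Q_1 − P_2 = (0, -1, 1).
Q_2Q_3 = (7, 3, -6), Q_2R_1 = (8, 12, -9); a normal to Π_1 is Q_2Q_3 × Q_2R_1 = (45, 15, 60).
Using Q_2: Π_1 has equation 45x + 15y + 60z = -345.
Substitute r = (-8, 1, 3) + t(0, -1, 1) into the plane: -165 + 45t = -345, so t = -4.
Intersection: (-8, 1, 3) + (-4)·(0, -1, 1) = (-8, 5, -1).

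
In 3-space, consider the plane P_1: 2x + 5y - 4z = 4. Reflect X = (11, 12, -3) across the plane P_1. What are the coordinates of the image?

λ = (n·X − d)/|n|² = (94 − 4)/45 = 2.
Reflection = X − 2λn = (11, 12, -3) − 4·(2, 5, -4) = (3, -8, 13).

(3, -8, 13)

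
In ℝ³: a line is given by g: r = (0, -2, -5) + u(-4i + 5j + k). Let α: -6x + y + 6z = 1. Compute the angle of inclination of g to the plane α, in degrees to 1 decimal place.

sin θ = |n·v| / (|n||v|) = |35| / (√73 · √42) = 0.63209.
θ ≈ 39.2°.

39.2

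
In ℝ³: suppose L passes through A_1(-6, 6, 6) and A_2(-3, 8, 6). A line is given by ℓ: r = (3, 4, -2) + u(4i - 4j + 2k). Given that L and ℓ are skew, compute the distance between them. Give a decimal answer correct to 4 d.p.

A direction vector for L is A_2 − A_1 = (3, 2, 0).
Common perpendicular direction n = (3, 2, 0) × (4, -4, 2) = (4, -6, -20).
With w = (3, 4, -2) − (-6, 6, 6) = (9, -2, -8), w · n = 208.
Distance = |w · n| / |n| = |208| / √452 ≈ 9.7835.

9.7835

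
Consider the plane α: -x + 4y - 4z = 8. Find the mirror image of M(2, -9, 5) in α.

λ = (n·M − d)/|n|² = (-58 − 8)/33 = -2.
Reflection = M − 2λn = (2, -9, 5) − (-4)·(-1, 4, -4) = (-2, 7, -11).

(-2, 7, -11)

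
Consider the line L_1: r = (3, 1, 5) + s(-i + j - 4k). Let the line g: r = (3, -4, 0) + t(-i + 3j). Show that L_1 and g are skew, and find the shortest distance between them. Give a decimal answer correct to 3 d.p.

0.781

Common perpendicular direction n = (-1, 1, -4) × (-1, 3, 0) = (12, 4, -2).
With w = (3, -4, 0) − (3, 1, 5) = (0, -5, -5), w · n = -10.
Since n ≠ 0 the lines are not parallel, and w · n = -10 ≠ 0 so they do not intersect; hence they are skew.
Distance = |w · n| / |n| = |-10| / √164 ≈ 0.781.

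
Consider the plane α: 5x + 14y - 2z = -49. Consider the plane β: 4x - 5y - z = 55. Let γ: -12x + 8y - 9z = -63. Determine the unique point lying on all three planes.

Solving the 3×3 linear system 5x + 14y - 2z = -49, 4x - 5y - z = 55, -12x + 8y - 9z = -63 (e.g. by elimination or Cramer's rule, determinant = 993) gives (5, -6, -5).

(5, -6, -5)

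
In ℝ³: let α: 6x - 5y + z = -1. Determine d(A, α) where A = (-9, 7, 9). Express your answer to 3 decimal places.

n·A − d = (6)·(-9) + (-5)·(7) + (1)·(9) − (-1) = -79; |n| = √62.
Distance = |-79| / √62 = 79/√62 ≈ 10.033.

10.033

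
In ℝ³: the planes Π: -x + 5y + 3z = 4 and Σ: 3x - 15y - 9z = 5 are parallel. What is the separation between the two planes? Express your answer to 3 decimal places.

0.958

Rescale Σ by 1/(-3): -x + 5y + 3z = -5/3. Then distance = |4 − (-5/3)| / √35 ≈ 0.958.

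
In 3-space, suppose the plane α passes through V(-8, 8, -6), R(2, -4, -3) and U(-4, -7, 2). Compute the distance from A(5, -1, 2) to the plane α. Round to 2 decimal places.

6.53

VR = (10, -12, 3), VU = (4, -15, 8); a normal to α is VR × VU = (-51, -68, -102).
Using V: α has equation -51x - 68y - 102z = 476.
n·A − d = (-51)·(5) + (-68)·(-1) + (-102)·(2) − 476 = -867; |n| = √17629.
Distance = |-867| / √17629 = 867/√17629 ≈ 6.53.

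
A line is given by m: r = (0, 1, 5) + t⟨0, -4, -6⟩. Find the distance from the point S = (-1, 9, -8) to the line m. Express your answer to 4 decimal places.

Taking (0, 1, 5) on m with direction v = (0, -4, -6): w = S − (0, 1, 5) = (-1, 8, -13), and w × v = (-100, -6, 4).
Distance = |w × v| / |v| = √10052 / √52 ≈ 13.9035.

13.9035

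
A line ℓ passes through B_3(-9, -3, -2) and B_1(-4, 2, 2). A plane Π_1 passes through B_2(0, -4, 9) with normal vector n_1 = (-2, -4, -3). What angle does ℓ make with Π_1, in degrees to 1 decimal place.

73.7

A direction vector for ℓ is B_1 − B_3 = (5, 5, 4).
Π_1: n_1·r = n_1·B_2 gives -2x - 4y - 3z = -11.
sin θ = |n·v| / (|n||v|) = |-42| / (√29 · √66) = 0.96002.
θ ≈ 73.7°.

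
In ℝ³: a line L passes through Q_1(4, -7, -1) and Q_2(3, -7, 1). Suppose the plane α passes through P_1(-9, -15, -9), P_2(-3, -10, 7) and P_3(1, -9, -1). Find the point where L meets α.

A direction vector for L is Q_2 − Q_1 = (-1, 0, 2).
P_1P_2 = (6, 5, 16), P_1P_3 = (10, 6, 8); a normal to α is P_1P_2 × P_1P_3 = (-56, 112, -14).
Using P_1: α has equation -56x + 112y - 14z = -1050.
Substitute r = (4, -7, -1) + t(-1, 0, 2) into the plane: -994 + 28t = -1050, so t = -2.
Intersection: (4, -7, -1) + (-2)·(-1, 0, 2) = (6, -7, -5).

(6, -7, -5)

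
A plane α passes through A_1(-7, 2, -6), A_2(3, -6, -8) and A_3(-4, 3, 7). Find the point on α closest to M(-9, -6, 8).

(-3, 2, 6)

A_1A_2 = (10, -8, -2), A_1A_3 = (3, 1, 13); a normal to α is A_1A_2 × A_1A_3 = (-102, -136, 34).
Using A_1: α has equation -102x - 136y + 34z = 238.
Foot = M − λn with λ = (n·M − d)/|n|² = (2006 − 238)/30056 = 1/17.
Foot = (-9, -6, 8) − (1/17)·(-102, -136, 34) = (-3, 2, 6).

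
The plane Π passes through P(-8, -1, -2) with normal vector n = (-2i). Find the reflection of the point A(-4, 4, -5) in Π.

(-12, 4, -5)

Π: n·r = n·P gives -2x = 16.
λ = (n·A − d)/|n|² = (8 − 16)/4 = -2.
Reflection = A − 2λn = (-4, 4, -5) − (-4)·(-2, 0, 0) = (-12, 4, -5).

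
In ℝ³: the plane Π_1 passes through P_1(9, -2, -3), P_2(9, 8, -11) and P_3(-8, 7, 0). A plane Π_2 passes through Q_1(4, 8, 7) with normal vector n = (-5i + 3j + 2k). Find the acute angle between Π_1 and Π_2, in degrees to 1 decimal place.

80.8

P_1P_2 = (0, 10, -8), P_1P_3 = (-17, 9, 3); a normal to Π_1 is P_1P_2 × P_1P_3 = (102, 136, 170).
Using P_1: Π_1 has equation 102x + 136y + 170z = 136.
Π_2: n·r = n·Q_1 gives -5x + 3y + 2z = 18.
cos θ = |n₁·n₂| / (|n₁||n₂|) = |238| / (√57800 · √38).
θ = arccos(0.16059) ≈ 80.8°.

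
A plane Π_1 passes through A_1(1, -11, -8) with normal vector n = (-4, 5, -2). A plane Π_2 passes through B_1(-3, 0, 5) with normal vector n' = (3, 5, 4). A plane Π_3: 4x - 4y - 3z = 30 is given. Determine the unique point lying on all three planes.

(6, -3, 2)

Π_1: n·r = n·A_1 gives -4x + 5y - 2z = -43.
Π_2: n'·r = n'·B_1 gives 3x + 5y + 4z = 11.
Solving the 3×3 linear system -4x + 5y - 2z = -43, 3x + 5y + 4z = 11, 4x - 4y - 3z = 30 (e.g. by elimination or Cramer's rule, determinant = 185) gives (6, -3, 2).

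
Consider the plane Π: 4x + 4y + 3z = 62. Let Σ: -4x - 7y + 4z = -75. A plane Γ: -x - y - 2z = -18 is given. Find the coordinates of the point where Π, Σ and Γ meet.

(5, 9, 2)

Solving the 3×3 linear system 4x + 4y + 3z = 62, -4x - 7y + 4z = -75, -x - y - 2z = -18 (e.g. by elimination or Cramer's rule, determinant = 15) gives (5, 9, 2).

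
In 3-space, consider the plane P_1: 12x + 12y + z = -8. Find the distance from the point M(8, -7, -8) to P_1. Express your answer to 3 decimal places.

0.706

n·M − d = (12)·(8) + (12)·(-7) + (1)·(-8) − (-8) = 12; |n| = √289.
Distance = |12| / √289 = 12/√289 ≈ 0.706.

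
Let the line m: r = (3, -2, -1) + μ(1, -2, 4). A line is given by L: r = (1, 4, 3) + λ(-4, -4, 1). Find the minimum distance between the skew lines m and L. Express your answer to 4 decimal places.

7.0973

Common perpendicular direction n = (1, -2, 4) × (-4, -4, 1) = (14, -17, -12).
With w = (1, 4, 3) − (3, -2, -1) = (-2, 6, 4), w · n = -178.
Distance = |w · n| / |n| = |-178| / √629 ≈ 7.0973.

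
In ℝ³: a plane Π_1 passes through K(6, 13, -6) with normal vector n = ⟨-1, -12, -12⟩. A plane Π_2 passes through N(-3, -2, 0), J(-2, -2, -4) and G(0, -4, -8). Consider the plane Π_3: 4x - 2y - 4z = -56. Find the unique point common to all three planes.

(-6, 0, 8)

Π_1: n·r = n·K gives -x - 12y - 12z = -90.
NJ = (1, 0, -4), NG = (3, -2, -8); a normal to Π_2 is NJ × NG = (-8, -4, -2).
Using N: Π_2 has equation -8x - 4y - 2z = 32.
Solving the 3×3 linear system -x - 12y - 12z = -90, -8x - 4y - 2z = 32, 4x - 2y - 4z = -56 (e.g. by elimination or Cramer's rule, determinant = 84) gives (-6, 0, 8).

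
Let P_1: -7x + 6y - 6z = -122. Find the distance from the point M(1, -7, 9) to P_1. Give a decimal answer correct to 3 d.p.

1.727

n·M − d = (-7)·(1) + (6)·(-7) + (-6)·(9) − (-122) = 19; |n| = √121.
Distance = |19| / √121 = 19/√121 ≈ 1.727.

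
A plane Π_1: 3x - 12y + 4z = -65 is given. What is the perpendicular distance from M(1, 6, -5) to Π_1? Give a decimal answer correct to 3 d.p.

1.846

n·M − d = (3)·(1) + (-12)·(6) + (4)·(-5) − (-65) = -24; |n| = √169.
Distance = |-24| / √169 = 24/√169 ≈ 1.846.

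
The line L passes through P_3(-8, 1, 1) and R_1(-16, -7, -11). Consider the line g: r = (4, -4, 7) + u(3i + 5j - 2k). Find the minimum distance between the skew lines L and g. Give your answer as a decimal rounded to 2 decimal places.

11.51

A direction vector for L is R_1 − P_3 = (-8, -8, -12).
Common perpendicular direction n = (-8, -8, -12) × (3, 5, -2) = (76, -52, -16).
With w = (4, -4, 7) − (-8, 1, 1) = (12, -5, 6), w · n = 1076.
Distance = |w · n| / |n| = |1076| / √8736 ≈ 11.51.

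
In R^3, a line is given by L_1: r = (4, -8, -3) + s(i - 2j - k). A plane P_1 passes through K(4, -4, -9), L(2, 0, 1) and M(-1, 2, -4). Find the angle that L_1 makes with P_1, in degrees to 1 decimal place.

13.2

KL = (-2, 4, 10), KM = (-5, 6, 5); a normal to P_1 is KL × KM = (-40, -40, 8).
Using K: P_1 has equation -40x - 40y + 8z = -72.
sin θ = |n·v| / (|n||v|) = |32| / (√3264 · √6) = 0.22866.
θ ≈ 13.2°.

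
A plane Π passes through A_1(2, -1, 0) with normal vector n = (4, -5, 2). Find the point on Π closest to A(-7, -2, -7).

(-3, -7, -5)

Π: n·r = n·A_1 gives 4x - 5y + 2z = 13.
Foot = A − λn with λ = (n·A − d)/|n|² = (-32 − 13)/45 = -1.
Foot = (-7, -2, -7) − (-1)·(4, -5, 2) = (-3, -7, -5).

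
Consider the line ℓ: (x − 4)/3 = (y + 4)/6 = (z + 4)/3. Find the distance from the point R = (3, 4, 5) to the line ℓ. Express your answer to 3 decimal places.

ℓ has direction (3, 6, 3) through (4, -4, -4).
Taking (4, -4, -4) on ℓ with direction v = (3, 6, 3): w = R − (4, -4, -4) = (-1, 8, 9), and w × v = (-30, 30, -30).
Distance = |w × v| / |v| = √2700 / √54 ≈ 7.071.

7.071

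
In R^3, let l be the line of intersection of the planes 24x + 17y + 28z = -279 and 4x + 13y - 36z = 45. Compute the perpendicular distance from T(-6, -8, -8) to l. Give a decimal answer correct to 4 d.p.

Direction of l: (24, 17, 28) × (4, 13, -36) = (-976, 976, 244).
A point on l: solving the two plane equations with x = -2 gives (-2, -7, -4).
Taking (-2, -7, -4) on l with direction v = (-976, 976, 244): w = T − (-2, -7, -4) = (-4, -1, -4), and w × v = (3660, 4880, -4880).
Distance = |w × v| / |v| = √61024400 / √1964688 ≈ 5.5732.

5.5732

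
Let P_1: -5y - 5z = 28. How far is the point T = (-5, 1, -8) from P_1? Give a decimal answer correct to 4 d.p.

0.9899

n·T − d = (0)·(-5) + (-5)·(1) + (-5)·(-8) − 28 = 7; |n| = √50.
Distance = |7| / √50 = 7/√50 ≈ 0.9899.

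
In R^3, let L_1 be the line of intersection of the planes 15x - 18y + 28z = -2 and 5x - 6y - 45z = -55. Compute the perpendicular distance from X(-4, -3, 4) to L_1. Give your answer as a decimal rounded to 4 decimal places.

3.1700

Direction of L_1: (15, -18, 28) × (5, -6, -45) = (978, 815, 0).
A point on L_1: solving the two plane equations with x = 4 gives (4, 5, 1).
Taking (4, 5, 1) on L_1 with direction v = (978, 815, 0): w = X − (4, 5, 1) = (-8, -8, 3), and w × v = (-2445, 2934, 1304).
Distance = |w × v| / |v| = √16286797 / √1620709 ≈ 3.1700.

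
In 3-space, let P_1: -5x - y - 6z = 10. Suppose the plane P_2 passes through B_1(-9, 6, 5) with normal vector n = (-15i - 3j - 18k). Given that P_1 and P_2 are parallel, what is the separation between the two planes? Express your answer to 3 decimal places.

0.127

P_2: n·r = n·B_1 gives -15x - 3y - 18z = 27.
Rescale P_2 by 1/3: -5x - y - 6z = 9. Then distance = |10 − 9| / √62 ≈ 0.127.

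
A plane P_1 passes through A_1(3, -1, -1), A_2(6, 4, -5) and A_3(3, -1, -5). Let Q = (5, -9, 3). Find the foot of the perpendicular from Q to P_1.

A_1A_2 = (3, 5, -4), A_1A_3 = (0, 0, -4); a normal to P_1 is A_1A_2 × A_1A_3 = (-20, 12, 0).
Using A_1: P_1 has equation -20x + 12y = -72.
Foot = Q − λn with λ = (n·Q − d)/|n|² = (-208 − (-72))/544 = -1/4.
Foot = (5, -9, 3) − (-1/4)·(-20, 12, 0) = (0, -6, 3).

(0, -6, 3)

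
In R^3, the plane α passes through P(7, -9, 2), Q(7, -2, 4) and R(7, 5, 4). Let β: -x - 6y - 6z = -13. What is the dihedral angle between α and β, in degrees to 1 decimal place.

83.3

PQ = (0, 7, 2), PR = (0, 14, 2); a normal to α is PQ × PR = (-14, 0, 0).
Using P: α has equation -14x = -98.
cos θ = |n₁·n₂| / (|n₁||n₂|) = |14| / (√196 · √73).
θ = arccos(0.11704) ≈ 83.3°.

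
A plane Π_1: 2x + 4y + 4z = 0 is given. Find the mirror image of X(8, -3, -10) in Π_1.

λ = (n·X − d)/|n|² = (-36 − 0)/36 = -1.
Reflection = X − 2λn = (8, -3, -10) − (-2)·(2, 4, 4) = (12, 5, -2).

(12, 5, -2)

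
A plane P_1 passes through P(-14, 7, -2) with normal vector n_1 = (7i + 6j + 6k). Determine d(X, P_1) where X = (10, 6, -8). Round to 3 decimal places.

P_1: n_1·r = n_1·P gives 7x + 6y + 6z = -68.
n·X − d = (7)·(10) + (6)·(6) + (6)·(-8) − (-68) = 126; |n| = √121.
Distance = |126| / √121 = 126/√121 ≈ 11.455.

11.455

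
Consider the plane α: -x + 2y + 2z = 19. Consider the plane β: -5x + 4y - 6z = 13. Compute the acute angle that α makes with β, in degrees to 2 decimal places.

cos θ = |n₁·n₂| / (|n₁||n₂|) = |1| / (√9 · √77).
θ = arccos(0.03799) ≈ 87.82°.

87.82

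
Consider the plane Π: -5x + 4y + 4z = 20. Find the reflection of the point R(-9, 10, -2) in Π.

(1, 2, -10)

λ = (n·R − d)/|n|² = (77 − 20)/57 = 1.
Reflection = R − 2λn = (-9, 10, -2) − 2·(-5, 4, 4) = (1, 2, -10).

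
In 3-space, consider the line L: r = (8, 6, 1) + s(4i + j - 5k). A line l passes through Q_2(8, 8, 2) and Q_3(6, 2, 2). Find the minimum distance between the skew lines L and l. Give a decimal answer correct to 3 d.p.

0.052

A direction vector for l is Q_3 − Q_2 = (-2, -6, 0).
Common perpendicular direction n = (4, 1, -5) × (-2, -6, 0) = (-30, 10, -22).
With w = (8, 8, 2) − (8, 6, 1) = (0, 2, 1), w · n = -2.
Distance = |w · n| / |n| = |-2| / √1484 ≈ 0.052.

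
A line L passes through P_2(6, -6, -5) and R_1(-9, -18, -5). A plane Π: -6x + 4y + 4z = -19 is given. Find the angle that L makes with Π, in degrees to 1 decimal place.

A direction vector for L is R_1 − P_2 = (-15, -12, 0).
sin θ = |n·v| / (|n||v|) = |42| / (√68 · √369) = 0.26514.
θ ≈ 15.4°.

15.4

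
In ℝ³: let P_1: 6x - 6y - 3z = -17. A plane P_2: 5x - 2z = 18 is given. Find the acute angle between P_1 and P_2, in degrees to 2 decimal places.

42.03

cos θ = |n₁·n₂| / (|n₁||n₂|) = |36| / (√81 · √29).
θ = arccos(0.74278) ≈ 42.03°.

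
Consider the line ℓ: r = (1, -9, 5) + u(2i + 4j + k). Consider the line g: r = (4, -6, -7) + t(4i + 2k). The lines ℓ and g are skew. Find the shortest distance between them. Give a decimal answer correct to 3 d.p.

Common perpendicular direction n = (2, 4, 1) × (4, 0, 2) = (8, 0, -16).
With w = (4, -6, -7) − (1, -9, 5) = (3, 3, -12), w · n = 216.
Distance = |w · n| / |n| = |216| / √320 ≈ 12.075.

12.075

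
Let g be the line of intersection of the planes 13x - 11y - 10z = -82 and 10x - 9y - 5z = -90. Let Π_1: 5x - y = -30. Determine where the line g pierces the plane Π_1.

Direction of g: (13, -11, -10) × (10, -9, -5) = (-35, -35, -7).
A point on g: solving the two plane equations with x = -24 gives (-24, -10, -12).
Substitute r = (-24, -10, -12) + t(-35, -35, -7) into the plane: -110 + (-140)t = -30, so t = -4/7.
Intersection: (-24, -10, -12) + (-4/7)·(-35, -35, -7) = (-4, 10, -8).

(-4, 10, -8)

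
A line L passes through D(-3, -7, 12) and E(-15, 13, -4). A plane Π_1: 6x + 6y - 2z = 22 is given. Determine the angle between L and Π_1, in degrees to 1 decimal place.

A direction vector for L is E − D = (-12, 20, -16).
sin θ = |n·v| / (|n||v|) = |80| / (√76 · √800) = 0.32444.
θ ≈ 18.9°.

18.9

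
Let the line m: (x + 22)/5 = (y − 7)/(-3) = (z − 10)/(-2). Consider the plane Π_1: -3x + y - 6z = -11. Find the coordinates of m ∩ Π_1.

(-2, -5, 2)

m has direction (5, -3, -2) through (-22, 7, 10).
Substitute r = (-22, 7, 10) + t(5, -3, -2) into the plane: 13 + (-6)t = -11, so t = 4.
Intersection: (-22, 7, 10) + 4·(5, -3, -2) = (-2, -5, 2).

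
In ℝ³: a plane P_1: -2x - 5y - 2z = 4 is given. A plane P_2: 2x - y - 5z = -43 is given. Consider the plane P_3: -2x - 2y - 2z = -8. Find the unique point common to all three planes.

Solving the 3×3 linear system -2x - 5y - 2z = 4, 2x - y - 5z = -43, -2x - 2y - 2z = -8 (e.g. by elimination or Cramer's rule, determinant = -42) gives (-1, -4, 9).

(-1, -4, 9)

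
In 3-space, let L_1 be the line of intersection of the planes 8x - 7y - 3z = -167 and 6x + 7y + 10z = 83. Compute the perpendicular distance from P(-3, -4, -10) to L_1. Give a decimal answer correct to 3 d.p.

22.581

Direction of L_1: (8, -7, -3) × (6, 7, 10) = (-49, -98, 98).
A point on L_1: solving the two plane equations with x = -10 gives (-10, 9, 8).
Taking (-10, 9, 8) on L_1 with direction v = (-49, -98, 98): w = P − (-10, 9, 8) = (7, -13, -18), and w × v = (-3038, 196, -1323).
Distance = |w × v| / |v| = √11018189 / √21609 ≈ 22.581.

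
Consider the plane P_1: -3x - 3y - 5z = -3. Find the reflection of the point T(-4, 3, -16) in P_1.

(8, 15, 4)

λ = (n·T − d)/|n|² = (83 − (-3))/43 = 2.
Reflection = T − 2λn = (-4, 3, -16) − 4·(-3, -3, -5) = (8, 15, 4).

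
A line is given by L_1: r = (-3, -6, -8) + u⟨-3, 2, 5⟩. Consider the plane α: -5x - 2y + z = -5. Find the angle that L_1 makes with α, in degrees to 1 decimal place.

28.3

sin θ = |n·v| / (|n||v|) = |16| / (√30 · √38) = 0.47388.
θ ≈ 28.3°.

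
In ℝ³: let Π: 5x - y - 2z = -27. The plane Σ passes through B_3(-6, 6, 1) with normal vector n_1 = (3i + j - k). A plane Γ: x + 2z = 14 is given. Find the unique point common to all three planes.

(-2, 1, 8)

Σ: n_1·r = n_1·B_3 gives 3x + y - z = -13.
Solving the 3×3 linear system 5x - y - 2z = -27, 3x + y - z = -13, x + 2z = 14 (e.g. by elimination or Cramer's rule, determinant = 19) gives (-2, 1, 8).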